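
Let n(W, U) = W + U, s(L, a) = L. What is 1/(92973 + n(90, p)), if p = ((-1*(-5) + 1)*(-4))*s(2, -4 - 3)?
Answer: 1/93015 ≈ 1.0751e-5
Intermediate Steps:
p = -48 (p = ((-1*(-5) + 1)*(-4))*2 = ((5 + 1)*(-4))*2 = (6*(-4))*2 = -24*2 = -48)
n(W, U) = U + W
1/(92973 + n(90, p)) = 1/(92973 + (-48 + 90)) = 1/(92973 + 42) = 1/93015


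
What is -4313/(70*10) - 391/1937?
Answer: -8627981/1355900 ≈ -6.3633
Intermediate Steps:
-4313/(70*10) - 391/1937 = -4313/700 - 391*1/1937 = -4313*1/700 - 391/1937 = -4313/700 - 391/1937 = -8627981/1355900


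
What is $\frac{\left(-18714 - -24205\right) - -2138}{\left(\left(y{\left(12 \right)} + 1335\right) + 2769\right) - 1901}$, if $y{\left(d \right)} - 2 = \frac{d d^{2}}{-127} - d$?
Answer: $\frac{322961}{92261} \approx 3.5005$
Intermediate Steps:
$y{\left(d \right)} = 2 - d - \frac{d^{3}}{127}$ ($y{\left(d \right)} = 2 - \left(d - \frac{d d^{2}}{-127}\right) = 2 + \left(d^{3} \left(- \frac{1}{127}\right) - d\right) = 2 - \left(d + \frac{d^{3}}{127}\right) = 2 - d - \frac{d^{3}}{127}$)
$\frac{\left(-18714 - -24205\right) - -2138}{\left(\left(y{\left(12 \right)} + 1335\right) + 2769\right) - 1901} = \frac{\left(-18714 - -24205\right) - -2138}{\left(\left(\left(2 - 12 - \frac{12^{3}}{127}\right) + 1335\right) + 2769\right) - 1901} = \frac{\left(-18714 + 24205\right) + \left(-52 + 2190\right)}{\left(\left(\left(2 - 12 - \frac{1728}{127}\right) + 1335\right) + 2769\right) - 1901} = \frac{5491 + 2138}{\left(\left(\left(2 - 12 - \frac{1728}{127}\right) + 1335\right) + 2769\right) - 1901} = \frac{7629}{\left(\left(- \frac{2998}{127} + 1335\right) + 2769\right) - 1901} = \frac{7629}{\left(\frac{166547}{127} + 2769\right) - 1901} = \frac{7629}{\frac{518210}{127} - 1901} = \frac{7629}{\frac{276783}{127}} = 7629 \cdot \frac{127}{276783} = \frac{322961}{92261}$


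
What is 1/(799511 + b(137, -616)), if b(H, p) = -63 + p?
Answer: 1/798832 ≈ 1.2518e-6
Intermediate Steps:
1/(799511 + b(137, -616)) = 1/(799511 + (-63 - 616)) = 1/(799511 - 679) = 1/798832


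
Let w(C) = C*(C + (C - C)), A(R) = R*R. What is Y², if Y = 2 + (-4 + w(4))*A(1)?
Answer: 196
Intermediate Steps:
A(R) = R²
w(C) = C² (w(C) = C*(C + 0) = C*C = C²)
Y = 14 (Y = 2 + (-4 + 4²)*1² = 2 + (-4 + 16)*1 = 2 + 12*1 = 2 + 12 = 14)
Y² = 14² = 196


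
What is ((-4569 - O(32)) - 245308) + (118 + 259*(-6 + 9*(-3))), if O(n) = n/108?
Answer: -6974270/27 ≈ -2.5831e+5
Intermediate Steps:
O(n) = n/108 (O(n) = n*(1/108) = n/108)
((-4569 - O(32)) - 245308) + (118 + 259*(-6 + 9*(-3))) = ((-4569 - 32/108) - 245308) + (118 + 259*(-6 + 9*(-3))) = ((-4569 - 1*8/27) - 245308) + (118 + 259*(-6 - 27)) = ((-4569 - 8/27) - 245308) + (118 + 259*(-33)) = (-123371/27 - 245308) + (118 - 8547) = -6746687/27 - 8429 = -6974270/27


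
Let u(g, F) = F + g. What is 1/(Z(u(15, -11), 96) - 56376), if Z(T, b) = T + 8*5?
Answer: -1/56332 ≈ -1.7752e-5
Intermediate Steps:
Z(T, b) = 40 + T (Z(T, b) = T + 40 = 40 + T)
1/(Z(u(15, -11), 96) - 56376) = 1/((40 + (-11 + 15)) - 56376) = 1/((40 + 4) - 56376) = 1/(44 - 56376) = 1/(-56332) = -1/56332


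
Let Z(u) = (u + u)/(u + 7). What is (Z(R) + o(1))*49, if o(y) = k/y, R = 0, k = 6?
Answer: 294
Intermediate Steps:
o(y) = 6/y
Z(u) = 2*u/(7 + u) (Z(u) = (2*u)/(7 + u) = 2*u/(7 + u))
(Z(R) + o(1))*49 = (2*0/(7 + 0) + 6/1)*49 = (2*0/7 + 6*1)*49 = (2*0*(⅐) + 6)*49 = (0 + 6)*49 = 6*49 = 294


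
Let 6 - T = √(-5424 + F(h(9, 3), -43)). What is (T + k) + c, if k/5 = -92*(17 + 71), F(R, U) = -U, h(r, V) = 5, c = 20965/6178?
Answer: -250027407/6178 - I*√5381 ≈ -40471.0 - 73.355*I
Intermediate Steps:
c = 20965/6178 (c = 20965*(1/6178) = 20965/6178 ≈ 3.3935)
k = -40480 (k = 5*(-92*(17 + 71)) = 5*(-92*88) = 5*(-8096) = -40480)
T = 6 - I*√5381 (T = 6 - √(-5424 - 1*(-43)) = 6 - √(-5424 + 43) = 6 - √(-5381) = 6 - I*√5381 ≈ 6.0 - 73.355*I)
(T + k) + c = ((6 - I*√5381) - 40480) + 20965/6178 = (-40474 - I*√5381) + 20965/6178 = -250027407/6178 - I*√5381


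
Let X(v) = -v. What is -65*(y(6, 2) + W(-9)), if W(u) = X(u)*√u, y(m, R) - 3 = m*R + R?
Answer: -1105 - 1755*I ≈ -1105.0 - 1755.0*I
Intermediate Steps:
y(m, R) = 3 + R + R*m (y(m, R) = 3 + (m*R + R) = 3 + (R*m + R) = 3 + (R + R*m) = 3 + R + R*m)
W(u) = -u^(3/2) (W(u) = (-u)*√u = -u^(3/2))
-65*(y(6, 2) + W(-9)) = -65*((3 + 2 + 2*6) - (-9)^(3/2)) = -65*((3 + 2 + 12) - (-27)*I) = -65*(17 + 27*I) = -1105 - 1755*I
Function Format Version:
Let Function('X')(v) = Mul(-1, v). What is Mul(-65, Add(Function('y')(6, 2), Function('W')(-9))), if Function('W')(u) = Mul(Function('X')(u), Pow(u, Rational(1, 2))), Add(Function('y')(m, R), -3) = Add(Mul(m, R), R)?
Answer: Add(-1105, Mul(-1755, I)) ≈ Add(-1105.0, Mul(-1755.0, I))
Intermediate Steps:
Function('y')(m, R) = Add(3, R, Mul(R, m)) (Function('y')(m, R) = Add(3, Add(Mul(m, R), R)) = Add(3, Add(Mul(R, m), R)) = Add(3, Add(R, Mul(R, m))) = Add(3, R, Mul(R, m)))
Function('W')(u) = Mul(-1, Pow(u, Rational(3, 2))) (Function('W')(u) = Mul(Mul(-1, u), Pow(u, Rational(1, 2))) = Mul(-1, Pow(u, Rational(3, 2))))
Mul(-65, Add(Function('y')(6, 2), Function('W')(-9))) = Mul(-65, Add(Add(3, 2, Mul(2, 6)), Mul(-1, Pow(-9, Rational(3, 2))))) = Mul(-65, Add(Add(3, 2, 12), Mul(-1, Mul(-27, I)))) = Mul(-65, Add(17, Mul(27, I))) = Add(-1105, Mul(-1755, I))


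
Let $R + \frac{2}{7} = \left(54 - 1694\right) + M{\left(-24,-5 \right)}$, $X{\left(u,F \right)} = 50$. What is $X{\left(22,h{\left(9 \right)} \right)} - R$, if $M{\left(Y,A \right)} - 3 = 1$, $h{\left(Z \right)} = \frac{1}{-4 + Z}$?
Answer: $\frac{11804}{7} \approx 1686.3$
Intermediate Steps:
$M{\left(Y,A \right)} = 4$ ($M{\left(Y,A \right)} = 3 + 1 = 4$)
$R = - \frac{11454}{7}$ ($R = - \frac{2}{7} + \left(\left(54 - 1694\right) + 4\right) = - \frac{2}{7} + \left(-1640 + 4\right) = - \frac{2}{7} - 1636 = - \frac{11454}{7} \approx -1636.3$)
$X{\left(22,h{\left(9 \right)} \right)} - R = 50 - - \frac{11454}{7} = 50 + \frac{11454}{7} = \frac{11804}{7}$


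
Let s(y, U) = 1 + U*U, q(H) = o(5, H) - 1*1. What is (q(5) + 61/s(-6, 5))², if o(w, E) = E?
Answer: 27225/676 ≈ 40.274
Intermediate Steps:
q(H) = -1 + H (q(H) = H - 1*1 = H - 1 = -1 + H)
s(y, U) = 1 + U²
(q(5) + 61/s(-6, 5))² = ((-1 + 5) + 61/(1 + 5²))² = (4 + 61/(1 + 25))² = (4 + 61/26)² = (165/26)² = 27225/676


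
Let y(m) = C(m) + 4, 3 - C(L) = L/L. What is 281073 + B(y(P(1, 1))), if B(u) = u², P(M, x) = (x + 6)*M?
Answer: 281109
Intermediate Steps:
C(L) = 2 (C(L) = 3 - L/L = 3 - 1*1 = 3 - 1 = 2)
P(M, x) = M*(6 + x) (P(M, x) = (6 + x)*M = M*(6 + x))
y(m) = 6 (y(m) = 2 + 4 = 6)
281073 + B(y(P(1, 1))) = 281073 + 6² = 281073 + 36 = 281109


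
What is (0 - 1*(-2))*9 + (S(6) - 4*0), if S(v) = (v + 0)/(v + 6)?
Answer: 37/2 ≈ 18.500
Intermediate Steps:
S(v) = v/(6 + v)
(0 - 1*(-2))*9 + (S(6) - 4*0) = (0 - 1*(-2))*9 + (6/(6 + 6) - 4*0) = (0 + 2)*9 + (6/12 + 0) = 2*9 + (6*(1/12) + 0) = 18 + (½ + 0) = 18 + ½ = 37/2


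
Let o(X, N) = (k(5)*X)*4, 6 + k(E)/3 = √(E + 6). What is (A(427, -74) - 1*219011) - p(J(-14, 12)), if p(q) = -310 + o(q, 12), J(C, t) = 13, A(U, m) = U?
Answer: -217338 - 156*√11 ≈ -2.1786e+5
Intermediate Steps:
k(E) = -18 + 3*√(6 + E) (k(E) = -18 + 3*√(E + 6) = -18 + 3*√(6 + E))
o(X, N) = 4*X*(-18 + 3*√11) (o(X, N) = ((-18 + 3*√(6 + 5))*X)*4 = ((-18 + 3*√11)*X)*4 = (X*(-18 + 3*√11))*4 = 4*X*(-18 + 3*√11))
p(q) = -310 + 12*q*(-6 + √11)
(A(427, -74) - 1*219011) - p(J(-14, 12)) = (427 - 1*219011) - (-310 - 72*13 + 12*13*√11) = (427 - 219011) - (-310 - 936 + 156*√11) = -218584 - (-1246 + 156*√11) = -218584 + (1246 - 156*√11) = -217338 - 156*√11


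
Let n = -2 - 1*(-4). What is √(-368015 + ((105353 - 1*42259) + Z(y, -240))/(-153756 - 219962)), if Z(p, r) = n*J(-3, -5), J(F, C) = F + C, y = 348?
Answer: 2*I*√3212430710460554/186859 ≈ 606.64*I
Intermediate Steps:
J(F, C) = C + F
n = 2 (n = -2 + 4 = 2)
Z(p, r) = -16 (Z(p, r) = 2*(-5 - 3) = 2*(-8) = -16)
√(-368015 + ((105353 - 1*42259) + Z(y, -240))/(-153756 - 219962)) = √(-368015 + ((105353 - 1*42259) - 16)/(-153756 - 219962)) = √(-368015 + ((105353 - 42259) - 16)/(-373718)) = √(-368015 + (63094 - 16)*(-1/373718)) = √(-368015 + 63078*(-1/373718)) = √(-368015 - 31539/186859) = √(-68766946424/186859) = 2*I*√3212430710460554/186859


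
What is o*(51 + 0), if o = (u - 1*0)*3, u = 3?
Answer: 459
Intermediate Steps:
o = 9 (o = (3 - 1*0)*3 = (3 + 0)*3 = 3*3 = 9)
o*(51 + 0) = 9*(51 + 0) = 9*51 = 459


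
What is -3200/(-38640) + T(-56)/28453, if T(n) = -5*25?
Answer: 1077745/13742799 ≈ 0.078423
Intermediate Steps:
T(n) = -125
-3200/(-38640) + T(-56)/28453 = -3200/(-38640) - 125/28453 = -3200*(-1/38640) - 125*1/28453 = 40/483 - 125/28453 = 1077745/13742799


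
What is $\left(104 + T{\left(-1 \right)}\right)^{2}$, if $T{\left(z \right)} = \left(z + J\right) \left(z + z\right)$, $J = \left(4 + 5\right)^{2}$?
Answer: $3136$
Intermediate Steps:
$J = 81$ ($J = 9^{2} = 81$)
$T{\left(z \right)} = 2 z \left(81 + z\right)$ ($T{\left(z \right)} = \left(z + 81\right) \left(z + z\right) = \left(81 + z\right) 2 z = 2 z \left(81 + z\right)$)
$\left(104 + T{\left(-1 \right)}\right)^{2} = \left(104 + 2 \left(-1\right) \left(81 - 1\right)\right)^{2} = \left(104 + 2 \left(-1\right) 80\right)^{2} = \left(104 - 160\right)^{2} = \left(-56\right)^{2} = 3136$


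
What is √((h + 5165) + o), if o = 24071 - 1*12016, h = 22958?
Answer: √40178 ≈ 200.44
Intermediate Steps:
o = 12055 (o = 24071 - 12016 = 12055)
√((h + 5165) + o) = √((22958 + 5165) + 12055) = √(28123 + 12055) = √40178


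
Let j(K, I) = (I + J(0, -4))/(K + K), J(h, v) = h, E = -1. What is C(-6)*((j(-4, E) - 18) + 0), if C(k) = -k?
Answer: -429/4 ≈ -107.25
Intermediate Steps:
j(K, I) = I/(2*K) (j(K, I) = (I + 0)/(K + K) = I/((2*K)) = I*(1/(2*K)) = I/(2*K))
C(-6)*((j(-4, E) - 18) + 0) = (-1*(-6))*(((½)*(-1)/(-4) - 18) + 0) = 6*(((½)*(-1)*(-¼) - 18) + 0) = 6*((⅛ - 18) + 0) = 6*(-143/8 + 0) = 6*(-143/8) = -429/4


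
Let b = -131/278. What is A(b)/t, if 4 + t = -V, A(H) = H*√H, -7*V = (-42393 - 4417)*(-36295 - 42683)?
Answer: -917*I*√36418/285715868387168 ≈ -6.1248e-10*I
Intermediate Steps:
b = -131/278 (b = -131*1/278 = -131/278 ≈ -0.47122)
V = -3696960180/7 (V = -(-42393 - 4417)*(-36295 - 42683)/7 = -(-46810)*(-78978)/7 = -⅐*3696960180 = -3696960180/7 ≈ -5.2814e+8)
A(H) = H^(3/2)
t = 3696960152/7 (t = -4 - 1*(-3696960180/7) = -4 + 3696960180/7 = 3696960152/7 ≈ 5.2814e+8)
A(b)/t = (-131/278)^(3/2)/(3696960152/7) = -131*I*√36418/77284*(7/3696960152) = -917*I*√36418/285715868387168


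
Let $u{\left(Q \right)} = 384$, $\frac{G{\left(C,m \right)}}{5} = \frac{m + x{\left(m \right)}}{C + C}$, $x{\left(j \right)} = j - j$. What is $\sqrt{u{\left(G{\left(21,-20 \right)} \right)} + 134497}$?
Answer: $\sqrt{134881} \approx 367.26$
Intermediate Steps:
$x{\left(j \right)} = 0$
$G{\left(C,m \right)} = \frac{5 m}{2 C}$ ($G{\left(C,m \right)} = 5 \frac{m + 0}{C + C} = 5 \frac{m}{2 C} = \frac{5 m}{2 C}$)
$\sqrt{u{\left(G{\left(21,-20 \right)} \right)} + 134497} = \sqrt{384 + 134497} = \sqrt{134881}$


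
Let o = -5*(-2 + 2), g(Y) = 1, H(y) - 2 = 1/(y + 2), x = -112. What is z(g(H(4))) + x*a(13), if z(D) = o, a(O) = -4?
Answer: 448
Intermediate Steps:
H(y) = 2 + 1/(2 + y) (H(y) = 2 + 1/(y + 2) = 2 + 1/(2 + y))
o = 0 (o = -5*0 = 0)
z(D) = 0
z(g(H(4))) + x*a(13) = 0 - 112*(-4) = 0 + 448 = 448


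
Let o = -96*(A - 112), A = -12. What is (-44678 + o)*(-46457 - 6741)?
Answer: 1743511252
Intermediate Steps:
o = 11904 (o = -96*(-12 - 112) = -96*(-124) = 11904)
(-44678 + o)*(-46457 - 6741) = (-44678 + 11904)*(-46457 - 6741) = -32774*(-53198) = 1743511252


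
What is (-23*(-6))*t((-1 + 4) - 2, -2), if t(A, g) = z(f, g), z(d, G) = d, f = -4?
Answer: -552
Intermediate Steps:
t(A, g) = -4
(-23*(-6))*t((-1 + 4) - 2, -2) = -23*(-6)*(-4) = 138*(-4) = -552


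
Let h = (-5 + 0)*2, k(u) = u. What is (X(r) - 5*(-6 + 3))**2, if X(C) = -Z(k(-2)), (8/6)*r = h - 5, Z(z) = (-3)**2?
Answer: 36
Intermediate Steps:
h = -10 (h = -5*2 = -10)
Z(z) = 9
r = -45/4 (r = 3*(-10 - 5)/4 = (3/4)*(-15) = -45/4 ≈ -11.250)
X(C) = -9 (X(C) = -1*9 = -9)
(X(r) - 5*(-6 + 3))**2 = (-9 - 5*(-6 + 3))**2 = (-9 - 5*(-3))**2 = (-9 + 15)**2 = 6**2 = 36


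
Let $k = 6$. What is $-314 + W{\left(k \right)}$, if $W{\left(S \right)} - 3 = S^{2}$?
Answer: $-275$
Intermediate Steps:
$W{\left(S \right)} = 3 + S^{2}$
$-314 + W{\left(k \right)} = -314 + \left(3 + 6^{2}\right) = -314 + \left(3 + 36\right) = -314 + 39 = -275$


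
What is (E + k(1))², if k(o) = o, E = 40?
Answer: 1681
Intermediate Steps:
(E + k(1))² = (40 + 1)² = 41² = 1681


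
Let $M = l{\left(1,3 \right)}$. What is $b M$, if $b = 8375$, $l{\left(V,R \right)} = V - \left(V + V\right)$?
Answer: $-8375$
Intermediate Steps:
$l{\left(V,R \right)} = - V$ ($l{\left(V,R \right)} = V - 2 V = - V$)
$M = -1$ ($M = \left(-1\right) 1 = -1$)
$b M = 8375 \left(-1\right) = -8375$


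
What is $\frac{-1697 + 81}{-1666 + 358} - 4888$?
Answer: $- \frac{1597972}{327} \approx -4886.8$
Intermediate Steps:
$\frac{-1697 + 81}{-1666 + 358} - 4888 = - \frac{1616}{-1308} - 4888 = \left(-1616\right) \left(- \frac{1}{1308}\right) - 4888 = \frac{404}{327} - 4888 = - \frac{1597972}{327}$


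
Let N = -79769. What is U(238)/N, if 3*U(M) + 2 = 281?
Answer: -93/79769 ≈ -0.0011659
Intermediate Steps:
U(M) = 93 (U(M) = -2/3 + (1/3)*281 = -2/3 + 281/3 = 93)
U(238)/N = 93/(-79769) = 93*(-1/79769) = -93/79769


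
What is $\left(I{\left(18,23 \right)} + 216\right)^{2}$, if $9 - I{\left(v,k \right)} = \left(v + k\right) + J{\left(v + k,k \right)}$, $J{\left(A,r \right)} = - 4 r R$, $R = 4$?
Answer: $304704$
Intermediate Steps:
$J{\left(A,r \right)} = - 16 r$ ($J{\left(A,r \right)} = - 4 r 4 = - 16 r$)
$I{\left(v,k \right)} = 9 - v + 15 k$ ($I{\left(v,k \right)} = 9 - \left(\left(v + k\right) - 16 k\right) = 9 - \left(\left(k + v\right) - 16 k\right) = 9 - \left(v - 15 k\right) = 9 + \left(- v + 15 k\right) = 9 - v + 15 k$)
$\left(I{\left(18,23 \right)} + 216\right)^{2} = \left(\left(9 - 18 + 15 \cdot 23\right) + 216\right)^{2} = \left(\left(9 - 18 + 345\right) + 216\right)^{2} = \left(336 + 216\right)^{2} = 552^{2} = 304704$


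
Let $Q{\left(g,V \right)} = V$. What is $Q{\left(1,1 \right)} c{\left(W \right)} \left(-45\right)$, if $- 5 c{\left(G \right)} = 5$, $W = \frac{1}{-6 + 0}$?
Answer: $45$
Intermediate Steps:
$W = - \frac{1}{6}$ ($W = \frac{1}{-6} = - \frac{1}{6} \approx -0.16667$)
$c{\left(G \right)} = -1$ ($c{\left(G \right)} = \left(- \frac{1}{5}\right) 5 = -1$)
$Q{\left(1,1 \right)} c{\left(W \right)} \left(-45\right) = 1 \left(-1\right) \left(-45\right) = \left(-1\right) \left(-45\right) = 45$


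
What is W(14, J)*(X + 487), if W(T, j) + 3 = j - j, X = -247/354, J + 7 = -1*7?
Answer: -172151/118 ≈ -1458.9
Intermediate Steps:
J = -14 (J = -7 - 1*7 = -7 - 7 = -14)
X = -247/354 (X = -247*1/354 = -247/354 ≈ -0.69774)
W(T, j) = -3 (W(T, j) = -3 + (j - j) = -3 + 0 = -3)
W(14, J)*(X + 487) = -3*(-247/354 + 487) = -3*172151/354 = -172151/118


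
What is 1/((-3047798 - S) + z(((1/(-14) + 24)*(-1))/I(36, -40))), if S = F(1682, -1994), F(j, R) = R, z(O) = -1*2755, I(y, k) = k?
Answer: -1/3048559 ≈ -3.2802e-7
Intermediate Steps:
z(O) = -2755
S = -1994
1/((-3047798 - S) + z(((1/(-14) + 24)*(-1))/I(36, -40))) = 1/((-3047798 - 1*(-1994)) - 2755) = 1/((-3047798 + 1994) - 2755) = 1/(-3045804 - 2755) = 1/(-3048559) = -1/3048559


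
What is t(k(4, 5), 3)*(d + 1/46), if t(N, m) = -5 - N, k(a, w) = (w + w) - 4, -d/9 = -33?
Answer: -150293/46 ≈ -3267.2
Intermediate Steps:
d = 297 (d = -9*(-33) = 297)
k(a, w) = -4 + 2*w (k(a, w) = 2*w - 4 = -4 + 2*w)
t(k(4, 5), 3)*(d + 1/46) = (-5 - (-4 + 2*5))*(297 + 1/46) = (-5 - (-4 + 10))*(297 + 1/46) = (-5 - 1*6)*(13663/46) = (-5 - 6)*(13663/46) = -11*13663/46 = -150293/46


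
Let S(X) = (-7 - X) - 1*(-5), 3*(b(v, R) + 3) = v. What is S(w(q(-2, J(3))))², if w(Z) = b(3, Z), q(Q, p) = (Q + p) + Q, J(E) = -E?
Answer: 0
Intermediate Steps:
b(v, R) = -3 + v/3
q(Q, p) = p + 2*Q
w(Z) = -2 (w(Z) = -3 + (⅓)*3 = -3 + 1 = -2)
S(X) = -2 - X (S(X) = (-7 - X) + 5 = -2 - X)
S(w(q(-2, J(3))))² = (-2 - 1*(-2))² = (-2 + 2)² = 0² = 0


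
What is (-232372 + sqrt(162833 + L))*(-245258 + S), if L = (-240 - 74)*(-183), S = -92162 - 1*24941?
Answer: 84202550292 - 362361*sqrt(220295) ≈ 8.4032e+10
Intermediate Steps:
S = -117103 (S = -92162 - 24941 = -117103)
L = 57462 (L = -314*(-183) = 57462)
(-232372 + sqrt(162833 + L))*(-245258 + S) = (-232372 + sqrt(162833 + 57462))*(-245258 - 117103) = (-232372 + sqrt(220295))*(-362361) = 84202550292 - 362361*sqrt(220295)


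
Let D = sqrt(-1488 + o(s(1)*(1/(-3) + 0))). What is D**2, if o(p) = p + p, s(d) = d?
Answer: -4466/3 ≈ -1488.7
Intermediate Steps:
o(p) = 2*p
D = I*sqrt(13398)/3 (D = sqrt(-1488 + 2*(1*(1/(-3) + 0))) = sqrt(-1488 + 2*(1*(-1/3 + 0))) = sqrt(-1488 + 2*(1*(-1/3))) = sqrt(-1488 + 2*(-1/3)) = sqrt(-1488 - 2/3) = sqrt(-4466/3) = I*sqrt(13398)/3 ≈ 38.583*I)
D**2 = (I*sqrt(13398)/3)**2 = -4466/3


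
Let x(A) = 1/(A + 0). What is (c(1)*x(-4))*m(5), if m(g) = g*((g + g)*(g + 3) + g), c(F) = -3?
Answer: 1275/4 ≈ 318.75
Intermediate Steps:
x(A) = 1/A
m(g) = g*(g + 2*g*(3 + g)) (m(g) = g*((2*g)*(3 + g) + g) = g*(2*g*(3 + g) + g) = g*(g + 2*g*(3 + g)))
(c(1)*x(-4))*m(5) = (-3/(-4))*(5**2*(7 + 2*5)) = (-3*(-1/4))*(25*(7 + 10)) = 3*(25*17)/4 = (3/4)*425 = 1275/4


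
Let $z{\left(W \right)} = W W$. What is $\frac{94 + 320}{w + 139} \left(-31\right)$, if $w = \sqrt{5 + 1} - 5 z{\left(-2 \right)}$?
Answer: $- \frac{1527246}{14155} + \frac{12834 \sqrt{6}}{14155} \approx -105.67$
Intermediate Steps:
$z{\left(W \right)} = W^{2}$
$w = -20 + \sqrt{6}$ ($w = \sqrt{5 + 1} - 5 \left(-2\right)^{2} = \sqrt{6} - 20 = -20 + \sqrt{6} \approx -17.551$)
$\frac{94 + 320}{w + 139} \left(-31\right) = \frac{94 + 320}{\left(-20 + \sqrt{6}\right) + 139} \left(-31\right) = \frac{414}{119 + \sqrt{6}} \left(-31\right) = - \frac{12834}{119 + \sqrt{6}}$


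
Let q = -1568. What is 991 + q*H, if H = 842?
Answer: -1319265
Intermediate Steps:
991 + q*H = 991 - 1568*842 = 991 - 1320256 = -1319265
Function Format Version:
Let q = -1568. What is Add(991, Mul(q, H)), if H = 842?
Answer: -1319265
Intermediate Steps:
Add(991, Mul(q, H)) = Add(991, Mul(-1568, 842)) = Add(991, -1320256) = -1319265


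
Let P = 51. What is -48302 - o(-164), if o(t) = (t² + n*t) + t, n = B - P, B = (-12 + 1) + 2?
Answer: -84874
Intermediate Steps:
B = -9 (B = -11 + 2 = -9)
n = -60 (n = -9 - 1*51 = -9 - 51 = -60)
o(t) = t² - 59*t (o(t) = (t² - 60*t) + t = t² - 59*t)
-48302 - o(-164) = -48302 - (-164)*(-59 - 164) = -48302 - (-164)*(-223) = -48302 - 1*36572 = -48302 - 36572 = -84874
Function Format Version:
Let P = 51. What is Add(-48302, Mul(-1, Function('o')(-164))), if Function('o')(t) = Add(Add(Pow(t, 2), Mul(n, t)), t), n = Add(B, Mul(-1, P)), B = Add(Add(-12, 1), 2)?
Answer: -84874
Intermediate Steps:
B = -9 (B = Add(-11, 2) = -9)
n = -60 (n = Add(-9, Mul(-1, 51)) = Add(-9, -51) = -60)
Function('o')(t) = Add(Pow(t, 2), Mul(-59, t)) (Function('o')(t) = Add(Add(Pow(t, 2), Mul(-60, t)), t) = Add(Pow(t, 2), Mul(-59, t)))
Add(-48302, Mul(-1, Function('o')(-164))) = Add(-48302, Mul(-1, Mul(-164, Add(-59, -164)))) = Add(-48302, Mul(-1, Mul(-164, -223))) = Add(-48302, Mul(-1, 36572)) = Add(-48302, -36572) = -84874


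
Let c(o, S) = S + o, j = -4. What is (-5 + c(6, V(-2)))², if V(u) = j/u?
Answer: 9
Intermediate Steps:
V(u) = -4/u
(-5 + c(6, V(-2)))² = (-5 + (-4/(-2) + 6))² = (-5 + (-4*(-½) + 6))² = (-5 + (2 + 6))² = (-5 + 8)² = 3² = 9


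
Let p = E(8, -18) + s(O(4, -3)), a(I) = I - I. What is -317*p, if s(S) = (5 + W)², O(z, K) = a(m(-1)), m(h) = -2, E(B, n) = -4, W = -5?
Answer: 1268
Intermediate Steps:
a(I) = 0
O(z, K) = 0
s(S) = 0 (s(S) = (5 - 5)² = 0² = 0)
p = -4 (p = -4 + 0 = -4)
-317*p = -317*(-4) = 1268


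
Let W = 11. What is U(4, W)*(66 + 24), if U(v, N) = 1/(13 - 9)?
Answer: 45/2 ≈ 22.500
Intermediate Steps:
U(v, N) = ¼ (U(v, N) = 1/4 = ¼)
U(4, W)*(66 + 24) = (66 + 24)/4 = (¼)*90 = 45/2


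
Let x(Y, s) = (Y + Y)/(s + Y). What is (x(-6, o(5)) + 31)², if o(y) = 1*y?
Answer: 1849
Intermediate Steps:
o(y) = y
x(Y, s) = 2*Y/(Y + s) (x(Y, s) = (2*Y)/(Y + s) = 2*Y/(Y + s))
(x(-6, o(5)) + 31)² = (2*(-6)/(-6 + 5) + 31)² = (2*(-6)/(-1) + 31)² = (2*(-6)*(-1) + 31)² = (12 + 31)² = 43² = 1849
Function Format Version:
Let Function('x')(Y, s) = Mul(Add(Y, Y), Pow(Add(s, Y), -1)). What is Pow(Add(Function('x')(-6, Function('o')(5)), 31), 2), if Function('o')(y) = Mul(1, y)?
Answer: 1849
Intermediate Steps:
Function('o')(y) = y
Function('x')(Y, s) = Mul(2, Y, Pow(Add(Y, s), -1)) (Function('x')(Y, s) = Mul(Mul(2, Y), Pow(Add(Y, s), -1)) = Mul(2, Y, Pow(Add(Y, s), -1)))
Pow(Add(Function('x')(-6, Function('o')(5)), 31), 2) = Pow(Add(Mul(2, -6, Pow(Add(-6, 5), -1)), 31), 2) = Pow(Add(Mul(2, -6, Pow(-1, -1)), 31), 2) = Pow(Add(Mul(2, -6, -1), 31), 2) = Pow(Add(12, 31), 2) = Pow(43, 2) = 1849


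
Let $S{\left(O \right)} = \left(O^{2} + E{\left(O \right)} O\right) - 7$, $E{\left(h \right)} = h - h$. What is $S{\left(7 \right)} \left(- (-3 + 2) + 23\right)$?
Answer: $1008$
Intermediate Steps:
$E{\left(h \right)} = 0$
$S{\left(O \right)} = -7 + O^{2}$ ($S{\left(O \right)} = \left(O^{2} + 0 O\right) - 7 = \left(O^{2} + 0\right) - 7 = O^{2} - 7 = -7 + O^{2}$)
$S{\left(7 \right)} \left(- (-3 + 2) + 23\right) = \left(-7 + 7^{2}\right) \left(- (-3 + 2) + 23\right) = \left(-7 + 49\right) \left(\left(-1\right) \left(-1\right) + 23\right) = 42 \left(1 + 23\right) = 42 \cdot 24 = 1008$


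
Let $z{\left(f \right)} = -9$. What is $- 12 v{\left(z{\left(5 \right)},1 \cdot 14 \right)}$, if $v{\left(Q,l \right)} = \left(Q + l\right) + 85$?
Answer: $-1080$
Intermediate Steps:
$v{\left(Q,l \right)} = 85 + Q + l$
$- 12 v{\left(z{\left(5 \right)},1 \cdot 14 \right)} = - 12 \left(85 - 9 + 1 \cdot 14\right) = - 12 \left(85 - 9 + 14\right) = \left(-12\right) 90 = -1080$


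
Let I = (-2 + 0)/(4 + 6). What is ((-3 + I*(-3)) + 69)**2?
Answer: 110889/25 ≈ 4435.6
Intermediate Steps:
I = -1/5 (I = -2/10 = -2*1/10 = -1/5 ≈ -0.20000)
((-3 + I*(-3)) + 69)**2 = ((-3 - 1/5*(-3)) + 69)**2 = ((-3 + 3/5) + 69)**2 = (-12/5 + 69)**2 = (333/5)**2 = 110889/25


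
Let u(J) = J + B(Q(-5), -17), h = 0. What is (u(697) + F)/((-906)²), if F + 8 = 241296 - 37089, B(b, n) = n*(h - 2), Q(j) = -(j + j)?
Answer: 11385/45602 ≈ 0.24966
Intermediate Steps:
Q(j) = -2*j
B(b, n) = -2*n (B(b, n) = n*(0 - 2) = n*(-2) = -2*n)
F = 204199 (F = -8 + (241296 - 37089) = -8 + 204207 = 204199)
u(J) = 34 + J (u(J) = J - 2*(-17) = J + 34 = 34 + J)
(u(697) + F)/((-906)²) = ((34 + 697) + 204199)/((-906)²) = (731 + 204199)/820836 = 204930*(1/820836) = 11385/45602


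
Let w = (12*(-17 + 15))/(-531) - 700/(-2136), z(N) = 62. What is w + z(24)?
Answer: 1965121/31506 ≈ 62.373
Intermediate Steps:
w = 11749/31506 (w = (12*(-2))*(-1/531) - 700*(-1/2136) = -24*(-1/531) + 175/534 = 8/177 + 175/534 = 11749/31506 ≈ 0.37291)
w + z(24) = 11749/31506 + 62 = 1965121/31506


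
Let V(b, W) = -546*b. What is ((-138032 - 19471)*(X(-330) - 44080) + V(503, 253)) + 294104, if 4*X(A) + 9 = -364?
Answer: 27829755443/4 ≈ 6.9574e+9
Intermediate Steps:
X(A) = -373/4 (X(A) = -9/4 + (¼)*(-364) = -9/4 - 91 = -373/4)
((-138032 - 19471)*(X(-330) - 44080) + V(503, 253)) + 294104 = ((-138032 - 19471)*(-373/4 - 44080) - 546*503) + 294104 = (-157503*(-176693/4) - 274638) + 294104 = (27829677579/4 - 274638) + 294104 = 27828579027/4 + 294104 = 27829755443/4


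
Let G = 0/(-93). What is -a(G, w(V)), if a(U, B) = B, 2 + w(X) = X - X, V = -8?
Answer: 2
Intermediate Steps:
w(X) = -2 (w(X) = -2 + (X - X) = -2 + 0 = -2)
G = 0 (G = 0*(-1/93) = 0)
-a(G, w(V)) = -1*(-2) = 2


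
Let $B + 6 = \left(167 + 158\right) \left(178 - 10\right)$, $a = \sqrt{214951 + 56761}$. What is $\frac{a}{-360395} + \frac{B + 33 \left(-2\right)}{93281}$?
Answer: $\frac{54528}{93281} - \frac{4 \sqrt{16982}}{360395} \approx 0.58311$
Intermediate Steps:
$a = 4 \sqrt{16982}$ ($a = \sqrt{271712} = 4 \sqrt{16982} \approx 521.26$)
$B = 54594$ ($B = -6 + \left(167 + 158\right) \left(178 - 10\right) = -6 + 325 \cdot 168 = -6 + 54600 = 54594$)
$\frac{a}{-360395} + \frac{B + 33 \left(-2\right)}{93281} = \frac{4 \sqrt{16982}}{-360395} + \frac{54594 + 33 \left(-2\right)}{93281} = 4 \sqrt{16982} \left(- \frac{1}{360395}\right) + \left(54594 - 66\right) \frac{1}{93281} = - \frac{4 \sqrt{16982}}{360395} + 54528 \cdot \frac{1}{93281} = - \frac{4 \sqrt{16982}}{360395} + \frac{54528}{93281} = \frac{54528}{93281} - \frac{4 \sqrt{16982}}{360395}$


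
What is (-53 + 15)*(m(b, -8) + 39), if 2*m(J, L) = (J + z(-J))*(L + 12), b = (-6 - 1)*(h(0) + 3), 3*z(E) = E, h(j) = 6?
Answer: 1710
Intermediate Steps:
z(E) = E/3
b = -63 (b = (-6 - 1)*(6 + 3) = -7*9 = -63)
m(J, L) = J*(12 + L)/3 (m(J, L) = ((J + (-J)/3)*(L + 12))/2 = ((J - J/3)*(12 + L))/2 = ((2*J/3)*(12 + L))/2 = (2*J*(12 + L)/3)/2 = J*(12 + L)/3)
(-53 + 15)*(m(b, -8) + 39) = (-53 + 15)*((1/3)*(-63)*(12 - 8) + 39) = -38*((1/3)*(-63)*4 + 39) = -38*(-84 + 39) = -38*(-45) = 1710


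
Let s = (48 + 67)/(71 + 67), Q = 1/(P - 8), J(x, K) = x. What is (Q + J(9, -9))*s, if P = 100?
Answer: 4145/552 ≈ 7.5091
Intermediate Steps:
Q = 1/92 (Q = 1/(100 - 8) = 1/92 ≈ 0.010870)
s = ⅚ (s = 115/138 = 115*(1/138) = ⅚ ≈ 0.83333)
(Q + J(9, -9))*s = (1/92 + 9)*(⅚) = (829/92)*(⅚) = 4145/552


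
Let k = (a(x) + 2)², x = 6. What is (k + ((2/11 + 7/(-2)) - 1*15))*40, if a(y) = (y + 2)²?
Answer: 1908580/11 ≈ 1.7351e+5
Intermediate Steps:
a(y) = (2 + y)²
k = 4356 (k = ((2 + 6)² + 2)² = (8² + 2)² = (64 + 2)² = 66² = 4356)
(k + ((2/11 + 7/(-2)) - 1*15))*40 = (4356 + ((2/11 + 7/(-2)) - 1*15))*40 = (4356 + ((2*(1/11) + 7*(-½)) - 15))*40 = (4356 + ((2/11 - 7/2) - 15))*40 = (4356 + (-73/22 - 15))*40 = (4356 - 403/22)*40 = (95429/22)*40 = 1908580/11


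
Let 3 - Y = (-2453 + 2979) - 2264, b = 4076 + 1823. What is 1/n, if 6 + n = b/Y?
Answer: -1741/4547 ≈ -0.38289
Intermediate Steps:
b = 5899
Y = 1741 (Y = 3 - ((-2453 + 2979) - 2264) = 3 - (526 - 2264) = 3 - 1*(-1738) = 3 + 1738 = 1741)
n = -4547/1741 (n = -6 + 5899/1741 = -4547/1741 ≈ -2.6117)
1/n = 1/(-4547/1741) = -1741/4547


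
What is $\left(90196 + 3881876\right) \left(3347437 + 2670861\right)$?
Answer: $23905112973456$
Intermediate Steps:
$\left(90196 + 3881876\right) \left(3347437 + 2670861\right) = 3972072 \cdot 6018298 = 23905112973456$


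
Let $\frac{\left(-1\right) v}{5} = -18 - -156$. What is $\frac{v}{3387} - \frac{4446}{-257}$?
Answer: $\frac{4960424}{290153} \approx 17.096$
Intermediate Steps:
$v = -690$ ($v = - 5 \left(-18 - -156\right) = - 5 \left(-18 + 156\right) = \left(-5\right) 138 = -690$)
$\frac{v}{3387} - \frac{4446}{-257} = - \frac{690}{3387} - \frac{4446}{-257} = \left(-690\right) \frac{1}{3387} - - \frac{4446}{257} = - \frac{230}{1129} + \frac{4446}{257} = \frac{4960424}{290153}$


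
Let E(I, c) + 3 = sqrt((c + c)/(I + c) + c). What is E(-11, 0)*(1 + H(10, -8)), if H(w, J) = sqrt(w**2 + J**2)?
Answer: -3 - 6*sqrt(41) ≈ -41.419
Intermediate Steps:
E(I, c) = -3 + sqrt(c + 2*c/(I + c)) (E(I, c) = -3 + sqrt((c + c)/(I + c) + c) = -3 + sqrt((2*c)/(I + c) + c) = -3 + sqrt(2*c/(I + c) + c) = -3 + sqrt(c + 2*c/(I + c)))
H(w, J) = sqrt(J**2 + w**2)
E(-11, 0)*(1 + H(10, -8)) = (-3 + sqrt(0*(2 - 11 + 0)/(-11 + 0)))*(1 + sqrt((-8)**2 + 10**2)) = (-3 + sqrt(0*(-9)/(-11)))*(1 + sqrt(64 + 100)) = (-3 + sqrt(0*(-1/11)*(-9)))*(1 + sqrt(164)) = (-3 + sqrt(0))*(1 + 2*sqrt(41)) = (-3 + 0)*(1 + 2*sqrt(41)) = -3*(1 + 2*sqrt(41)) = -3 - 6*sqrt(41)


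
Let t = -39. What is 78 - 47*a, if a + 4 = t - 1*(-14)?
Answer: 1441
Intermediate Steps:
a = -29 (a = -4 + (-39 - 1*(-14)) = -4 + (-39 + 14) = -4 - 25 = -29)
78 - 47*a = 78 - 47*(-29) = 78 + 1363 = 1441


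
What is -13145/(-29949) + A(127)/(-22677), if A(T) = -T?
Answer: 33543632/75461497 ≈ 0.44451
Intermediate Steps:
-13145/(-29949) + A(127)/(-22677) = -13145/(-29949) - 1*127/(-22677) = -13145*(-1/29949) - 127*(-1/22677) = 13145/29949 + 127/22677 = 33543632/75461497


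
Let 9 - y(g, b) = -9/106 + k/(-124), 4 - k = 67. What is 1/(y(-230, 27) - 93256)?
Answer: -6572/612822065 ≈ -1.0724e-5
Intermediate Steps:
k = -63 (k = 4 - 1*67 = 4 - 67 = -63)
y(g, b) = 56367/6572 (y(g, b) = 9 - (-9/106 - 63/(-124)) = 9 - (-9*1/106 - 63*(-1/124)) = 9 - (-9/106 + 63/124) = 9 - 1*2781/6572 = 9 - 2781/6572 = 56367/6572)
1/(y(-230, 27) - 93256) = 1/(56367/6572 - 93256) = 1/(-612822065/6572) = -6572/612822065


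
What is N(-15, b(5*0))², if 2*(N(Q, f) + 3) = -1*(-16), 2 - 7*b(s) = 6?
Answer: 25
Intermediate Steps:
b(s) = -4/7 (b(s) = 2/7 - ⅐*6 = 2/7 - 6/7 = -4/7)
N(Q, f) = 5 (N(Q, f) = -3 + (-1*(-16))/2 = -3 + (½)*16 = -3 + 8 = 5)
N(-15, b(5*0))² = 5² = 25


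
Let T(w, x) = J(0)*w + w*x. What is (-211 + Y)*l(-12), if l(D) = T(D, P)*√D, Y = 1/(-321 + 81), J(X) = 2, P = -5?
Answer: -151923*I*√3/10 ≈ -26314.0*I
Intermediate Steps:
T(w, x) = 2*w + w*x
Y = -1/240 (Y = 1/(-240) = -1/240 ≈ -0.0041667)
l(D) = -3*D^(3/2) (l(D) = (D*(2 - 5))*√D = (D*(-3))*√D = (-3*D)*√D = -3*D^(3/2))
(-211 + Y)*l(-12) = (-211 - 1/240)*(-(-72)*I*√3) = -(-50641)*(-24*I*√3)/80 = -151923*I*√3/10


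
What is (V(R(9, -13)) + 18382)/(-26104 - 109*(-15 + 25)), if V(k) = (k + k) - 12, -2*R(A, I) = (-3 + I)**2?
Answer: -9057/13597 ≈ -0.66610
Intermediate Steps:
R(A, I) = -(-3 + I)**2/2
V(k) = -12 + 2*k (V(k) = 2*k - 12 = -12 + 2*k)
(V(R(9, -13)) + 18382)/(-26104 - 109*(-15 + 25)) = ((-12 + 2*(-(-3 - 13)**2/2)) + 18382)/(-26104 - 109*(-15 + 25)) = ((-12 + 2*(-1/2*(-16)**2)) + 18382)/(-26104 - 109*10) = ((-12 + 2*(-1/2*256)) + 18382)/(-26104 - 1090) = ((-12 + 2*(-128)) + 18382)/(-27194) = ((-12 - 256) + 18382)*(-1/27194) = (-268 + 18382)*(-1/27194) = 18114*(-1/27194) = -9057/13597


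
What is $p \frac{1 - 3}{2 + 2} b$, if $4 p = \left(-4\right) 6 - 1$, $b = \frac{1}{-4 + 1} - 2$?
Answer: $- \frac{175}{24} \approx -7.2917$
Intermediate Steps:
$b = - \frac{7}{3}$ ($b = \frac{1}{-3} - 2 = - \frac{1}{3} - 2 = - \frac{7}{3} \approx -2.3333$)
$p = - \frac{25}{4}$ ($p = \frac{\left(-4\right) 6 - 1}{4} = \frac{-24 - 1}{4} = \frac{1}{4} \left(-25\right) = - \frac{25}{4} \approx -6.25$)
$p \frac{1 - 3}{2 + 2} b = - \frac{25 \frac{1 - 3}{2 + 2}}{4} \left(- \frac{7}{3}\right) = - \frac{25 \left(- \frac{2}{4}\right)}{4} \left(- \frac{7}{3}\right) = - \frac{25 \left(\left(-2\right) \frac{1}{4}\right)}{4} \left(- \frac{7}{3}\right) = \left(- \frac{25}{4}\right) \left(- \frac{1}{2}\right) \left(- \frac{7}{3}\right) = \frac{25}{8} \left(- \frac{7}{3}\right) = - \frac{175}{24}$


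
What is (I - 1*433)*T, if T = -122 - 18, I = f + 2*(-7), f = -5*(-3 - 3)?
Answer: 58380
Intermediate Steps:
f = 30 (f = -5*(-6) = 30)
I = 16 (I = 30 + 2*(-7) = 30 - 14 = 16)
T = -140
(I - 1*433)*T = (16 - 1*433)*(-140) = (16 - 433)*(-140) = -417*(-140) = 58380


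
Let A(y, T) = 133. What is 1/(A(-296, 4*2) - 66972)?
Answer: -1/66839 ≈ -1.4961e-5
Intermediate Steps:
1/(A(-296, 4*2) - 66972) = 1/(133 - 66972) = 1/(-66839) = -1/66839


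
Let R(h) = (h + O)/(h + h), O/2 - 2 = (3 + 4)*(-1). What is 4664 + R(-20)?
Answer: 18659/4 ≈ 4664.8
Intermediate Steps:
O = -10 (O = 4 + 2*((3 + 4)*(-1)) = 4 + 2*(7*(-1)) = 4 + 2*(-7) = 4 - 14 = -10)
R(h) = (-10 + h)/(2*h) (R(h) = (h - 10)/(h + h) = (-10 + h)/((2*h)) = (-10 + h)*(1/(2*h)) = (-10 + h)/(2*h))
4664 + R(-20) = 4664 + (½)*(-10 - 20)/(-20) = 4664 + (½)*(-1/20)*(-30) = 4664 + ¾ = 18659/4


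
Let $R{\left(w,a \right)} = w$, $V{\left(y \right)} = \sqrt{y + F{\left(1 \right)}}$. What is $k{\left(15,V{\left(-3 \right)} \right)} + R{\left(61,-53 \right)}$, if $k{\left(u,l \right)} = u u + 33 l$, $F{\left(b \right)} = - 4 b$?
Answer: $286 + 33 i \sqrt{7} \approx 286.0 + 87.31 i$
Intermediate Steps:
$V{\left(y \right)} = \sqrt{-4 + y}$ ($V{\left(y \right)} = \sqrt{y - 4} = \sqrt{-4 + y}$)
$k{\left(u,l \right)} = u^{2} + 33 l$
$k{\left(15,V{\left(-3 \right)} \right)} + R{\left(61,-53 \right)} = \left(15^{2} + 33 \sqrt{-4 - 3}\right) + 61 = \left(225 + 33 \sqrt{-7}\right) + 61 = \left(225 + 33 i \sqrt{7}\right) + 61 = 286 + 33 i \sqrt{7}$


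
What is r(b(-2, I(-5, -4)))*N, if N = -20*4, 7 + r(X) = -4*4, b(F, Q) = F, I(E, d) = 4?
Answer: 1840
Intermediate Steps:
r(X) = -23 (r(X) = -7 - 4*4 = -7 - 16 = -23)
N = -80
r(b(-2, I(-5, -4)))*N = -23*(-80) = 1840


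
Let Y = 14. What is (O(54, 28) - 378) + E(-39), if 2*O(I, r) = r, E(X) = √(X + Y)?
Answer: -364 + 5*I ≈ -364.0 + 5.0*I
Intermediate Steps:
E(X) = √(14 + X) (E(X) = √(X + 14) = √(14 + X))
O(I, r) = r/2
(O(54, 28) - 378) + E(-39) = ((½)*28 - 378) + √(14 - 39) = (14 - 378) + √(-25) = -364 + 5*I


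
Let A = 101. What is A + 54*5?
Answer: 371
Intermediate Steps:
A + 54*5 = 101 + 54*5 = 101 + 270 = 371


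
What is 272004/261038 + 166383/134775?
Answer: 4449534703/1954522025 ≈ 2.2765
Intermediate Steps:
272004/261038 + 166383/134775 = 272004*(1/261038) + 166383*(1/134775) = 136002/130519 + 18487/14975 = 4449534703/1954522025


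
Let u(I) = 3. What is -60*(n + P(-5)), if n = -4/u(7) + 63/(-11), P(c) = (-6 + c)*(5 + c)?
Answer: 4660/11 ≈ 423.64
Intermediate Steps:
n = -233/33 (n = -4/3 + 63/(-11) = -4*1/3 + 63*(-1/11) = -4/3 - 63/11 = -233/33 ≈ -7.0606)
-60*(n + P(-5)) = -60*(-233/33 + (-30 + (-5)**2 - 1*(-5))) = -60*(-233/33 + (-30 + 25 + 5)) = -60*(-233/33 + 0) = -60*(-233/33) = 4660/11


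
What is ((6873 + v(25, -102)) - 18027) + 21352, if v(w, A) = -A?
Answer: 10300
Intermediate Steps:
((6873 + v(25, -102)) - 18027) + 21352 = ((6873 - 1*(-102)) - 18027) + 21352 = ((6873 + 102) - 18027) + 21352 = (6975 - 18027) + 21352 = -11052 + 21352 = 10300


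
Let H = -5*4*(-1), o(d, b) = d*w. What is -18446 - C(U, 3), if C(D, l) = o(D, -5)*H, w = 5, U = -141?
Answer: -4346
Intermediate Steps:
o(d, b) = 5*d (o(d, b) = d*5 = 5*d)
H = 20 (H = -20*(-1) = 20)
C(D, l) = 100*D (C(D, l) = (5*D)*20 = 100*D)
-18446 - C(U, 3) = -18446 - 100*(-141) = -18446 - 1*(-14100) = -18446 + 14100 = -4346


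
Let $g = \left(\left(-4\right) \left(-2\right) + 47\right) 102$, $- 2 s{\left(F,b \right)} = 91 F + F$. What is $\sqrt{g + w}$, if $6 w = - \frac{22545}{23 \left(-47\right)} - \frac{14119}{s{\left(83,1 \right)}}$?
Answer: $\frac{\sqrt{1627007746160487}}{538338} \approx 74.927$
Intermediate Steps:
$s{\left(F,b \right)} = - 46 F$ ($s{\left(F,b \right)} = - \frac{91 F + F}{2} = - \frac{92 F}{2} = - 46 F$)
$g = 5610$ ($g = \left(8 + 47\right) 102 = 55 \cdot 102 = 5610$)
$w = \frac{4406063}{1076676}$ ($w = \frac{- \frac{22545}{23 \left(-47\right)} - \frac{14119}{\left(-46\right) 83}}{6} = \frac{- \frac{22545}{-1081} - \frac{14119}{-3818}}{6} = \frac{\left(-22545\right) \left(- \frac{1}{1081}\right) - - \frac{14119}{3818}}{6} = \frac{\frac{22545}{1081} + \frac{14119}{3818}}{6} = \frac{1}{6} \cdot \frac{4406063}{179446} = \frac{4406063}{1076676} \approx 4.0923$)
$\sqrt{g + w} = \sqrt{5610 + \frac{4406063}{1076676}} = \sqrt{\frac{6044558423}{1076676}} = \frac{\sqrt{1627007746160487}}{538338}$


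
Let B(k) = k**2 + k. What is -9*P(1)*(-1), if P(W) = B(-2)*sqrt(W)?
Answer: 18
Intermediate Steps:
B(k) = k + k**2
P(W) = 2*sqrt(W) (P(W) = (-2*(1 - 2))*sqrt(W) = (-2*(-1))*sqrt(W) = 2*sqrt(W))
-9*P(1)*(-1) = -18*sqrt(1)*(-1) = -18*(-1) = 18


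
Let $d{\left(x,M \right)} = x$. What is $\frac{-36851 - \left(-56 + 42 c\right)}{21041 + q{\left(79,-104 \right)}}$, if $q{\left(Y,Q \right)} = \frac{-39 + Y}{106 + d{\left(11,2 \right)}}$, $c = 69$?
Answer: $- \frac{4644081}{2461837} \approx -1.8864$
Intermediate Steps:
$q{\left(Y,Q \right)} = - \frac{1}{3} + \frac{Y}{117}$ ($q{\left(Y,Q \right)} = \frac{-39 + Y}{106 + 11} = \frac{-39 + Y}{117} = \left(-39 + Y\right) \frac{1}{117} = - \frac{1}{3} + \frac{Y}{117}$)
$\frac{-36851 - \left(-56 + 42 c\right)}{21041 + q{\left(79,-104 \right)}} = \frac{-36851 + \left(\left(-42\right) 69 + 56\right)}{21041 + \left(- \frac{1}{3} + \frac{1}{117} \cdot 79\right)} = \frac{-36851 + \left(-2898 + 56\right)}{21041 + \left(- \frac{1}{3} + \frac{79}{117}\right)} = \frac{-36851 - 2842}{21041 + \frac{40}{117}} = - \frac{39693}{\frac{2461837}{117}} = \left(-39693\right) \frac{117}{2461837} = - \frac{4644081}{2461837}$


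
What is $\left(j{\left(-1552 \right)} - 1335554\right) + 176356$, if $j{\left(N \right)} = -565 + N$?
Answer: $-1161315$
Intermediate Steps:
$\left(j{\left(-1552 \right)} - 1335554\right) + 176356 = \left(\left(-565 - 1552\right) - 1335554\right) + 176356 = \left(-2117 - 1335554\right) + 176356 = -1337671 + 176356 = -1161315$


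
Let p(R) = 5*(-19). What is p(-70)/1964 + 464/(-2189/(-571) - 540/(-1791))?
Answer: 103505015439/922826644 ≈ 112.16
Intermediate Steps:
p(R) = -95
p(-70)/1964 + 464/(-2189/(-571) - 540/(-1791)) = -95/1964 + 464/(-2189/(-571) - 540/(-1791)) = -95*1/1964 + 464/(-2189*(-1/571) - 540*(-1/1791)) = -95/1964 + 464/(2189/571 + 60/199) = -95/1964 + 464/(469871/113629) = -95/1964 + 464*(113629/469871) = -95/1964 + 52723856/469871 = 103505015439/922826644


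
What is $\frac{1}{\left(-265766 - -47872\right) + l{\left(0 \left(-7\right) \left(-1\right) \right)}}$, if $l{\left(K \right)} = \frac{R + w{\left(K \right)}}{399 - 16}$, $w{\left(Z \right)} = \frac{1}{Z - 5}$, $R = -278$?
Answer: $- \frac{1915}{417268401} \approx -4.5894 \cdot 10^{-6}$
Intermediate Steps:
$w{\left(Z \right)} = \frac{1}{-5 + Z}$
$l{\left(K \right)} = - \frac{278}{383} + \frac{1}{383 \left(-5 + K\right)}$ ($l{\left(K \right)} = \frac{-278 + \frac{1}{-5 + K}}{399 - 16} = \frac{-278 + \frac{1}{-5 + K}}{383} = \left(-278 + \frac{1}{-5 + K}\right) \frac{1}{383} = - \frac{278}{383} + \frac{1}{383 \left(-5 + K\right)}$)
$\frac{1}{\left(-265766 - -47872\right) + l{\left(0 \left(-7\right) \left(-1\right) \right)}} = \frac{1}{\left(-265766 - -47872\right) + \frac{1391 - 278 \cdot 0 \left(-7\right) \left(-1\right)}{383 \left(-5 + 0 \left(-7\right) \left(-1\right)\right)}} = \frac{1}{\left(-265766 + 47872\right) + \frac{1391 - 278 \cdot 0 \left(-1\right)}{383 \left(-5 + 0 \left(-1\right)\right)}} = \frac{1}{-217894 + \frac{1391 - 0}{383 \left(-5 + 0\right)}} = \frac{1}{-217894 + \frac{1391 + 0}{383 \left(-5\right)}} = \frac{1}{-217894 + \frac{1}{383} \left(- \frac{1}{5}\right) 1391} = \frac{1}{-217894 - \frac{1391}{1915}} = \frac{1}{- \frac{417268401}{1915}} = - \frac{1915}{417268401}$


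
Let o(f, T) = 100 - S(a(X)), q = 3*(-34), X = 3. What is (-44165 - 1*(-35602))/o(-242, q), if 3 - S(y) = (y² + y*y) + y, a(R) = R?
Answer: -8563/118 ≈ -72.568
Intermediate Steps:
q = -102
S(y) = 3 - y - 2*y² (S(y) = 3 - ((y² + y*y) + y) = 3 - ((y² + y²) + y) = 3 - (2*y² + y) = 3 - (y + 2*y²) = 3 + (-y - 2*y²) = 3 - y - 2*y²)
o(f, T) = 118 (o(f, T) = 100 - (3 - 1*3 - 2*3²) = 100 - (3 - 3 - 2*9) = 100 - (3 - 3 - 18) = 100 - 1*(-18) = 100 + 18 = 118)
(-44165 - 1*(-35602))/o(-242, q) = (-44165 - 1*(-35602))/118 = (-44165 + 35602)*(1/118) = -8563*1/118 = -8563/118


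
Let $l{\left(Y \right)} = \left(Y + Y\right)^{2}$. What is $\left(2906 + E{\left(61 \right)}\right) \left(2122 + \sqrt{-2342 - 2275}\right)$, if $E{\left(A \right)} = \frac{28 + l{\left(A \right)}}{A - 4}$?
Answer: $\frac{383135588}{57} + \frac{541662 i \sqrt{57}}{19} \approx 6.7217 \cdot 10^{6} + 2.1523 \cdot 10^{5} i$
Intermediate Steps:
$l{\left(Y \right)} = 4 Y^{2}$ ($l{\left(Y \right)} = \left(2 Y\right)^{2} = 4 Y^{2}$)
$E{\left(A \right)} = \frac{28 + 4 A^{2}}{-4 + A}$ ($E{\left(A \right)} = \frac{28 + 4 A^{2}}{A - 4} = \frac{28 + 4 A^{2}}{-4 + A}$)
$\left(2906 + E{\left(61 \right)}\right) \left(2122 + \sqrt{-2342 - 2275}\right) = \left(2906 + \frac{4 \left(7 + 61^{2}\right)}{-4 + 61}\right) \left(2122 + \sqrt{-2342 - 2275}\right) = \left(2906 + \frac{4 \left(7 + 3721\right)}{57}\right) \left(2122 + \sqrt{-4617}\right) = \left(2906 + 4 \cdot \frac{1}{57} \cdot 3728\right) \left(2122 + 9 i \sqrt{57}\right) = \left(2906 + \frac{14912}{57}\right) \left(2122 + 9 i \sqrt{57}\right) = \frac{180554 \left(2122 + 9 i \sqrt{57}\right)}{57} = \frac{383135588}{57} + \frac{541662 i \sqrt{57}}{19}$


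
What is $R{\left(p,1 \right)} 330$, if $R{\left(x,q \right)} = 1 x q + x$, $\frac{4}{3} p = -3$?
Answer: $-1485$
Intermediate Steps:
$p = - \frac{9}{4}$ ($p = \frac{3}{4} \left(-3\right) = - \frac{9}{4} \approx -2.25$)
$R{\left(x,q \right)} = x + q x$ ($R{\left(x,q \right)} = x q + x = q x + x = x + q x$)
$R{\left(p,1 \right)} 330 = - \frac{9 \left(1 + 1\right)}{4} \cdot 330 = \left(- \frac{9}{4}\right) 2 \cdot 330 = \left(- \frac{9}{2}\right) 330 = -1485$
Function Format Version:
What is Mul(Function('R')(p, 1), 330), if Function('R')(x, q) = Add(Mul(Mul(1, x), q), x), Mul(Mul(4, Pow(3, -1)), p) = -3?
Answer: -1485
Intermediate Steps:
p = Rational(-9, 4) (p = Mul(Rational(3, 4), -3) = Rational(-9, 4) ≈ -2.2500)
Function('R')(x, q) = Add(x, Mul(q, x)) (Function('R')(x, q) = Add(Mul(x, q), x) = Add(Mul(q, x), x) = Add(x, Mul(q, x)))
Mul(Function('R')(p, 1), 330) = Mul(Mul(Rational(-9, 4), Add(1, 1)), 330) = Mul(Mul(Rational(-9, 4), 2), 330) = Mul(Rational(-9, 2), 330) = -1485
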